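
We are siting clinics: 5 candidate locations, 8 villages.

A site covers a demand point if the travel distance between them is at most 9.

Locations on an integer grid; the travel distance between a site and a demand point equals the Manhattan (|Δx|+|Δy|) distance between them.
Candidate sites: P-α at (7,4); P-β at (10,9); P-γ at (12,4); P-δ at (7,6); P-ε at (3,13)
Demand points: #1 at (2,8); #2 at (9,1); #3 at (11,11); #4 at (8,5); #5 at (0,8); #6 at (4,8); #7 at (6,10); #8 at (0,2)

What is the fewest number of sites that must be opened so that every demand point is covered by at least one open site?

Coverage sets (demand points within 9 of each site):
  P-α: {#1, #2, #4, #6, #7, #8}
  P-β: {#1, #2, #3, #4, #6, #7}
  P-γ: {#2, #3, #4}
  P-δ: {#1, #2, #3, #4, #5, #6, #7}
  P-ε: {#1, #5, #6, #7}
No single site covers all 8 demand points.
But {P-α, P-δ} covers everything, so the minimum is 2.

2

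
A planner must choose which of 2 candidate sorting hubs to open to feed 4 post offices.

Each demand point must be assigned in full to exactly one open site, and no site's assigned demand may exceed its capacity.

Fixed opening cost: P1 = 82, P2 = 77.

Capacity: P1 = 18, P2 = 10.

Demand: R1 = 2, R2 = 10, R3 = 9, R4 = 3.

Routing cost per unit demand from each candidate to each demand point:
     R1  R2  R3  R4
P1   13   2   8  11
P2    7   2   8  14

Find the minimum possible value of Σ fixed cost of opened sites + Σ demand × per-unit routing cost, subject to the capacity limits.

Open {P1, P2}; cheapest assignment that respects the capacities:
  P1 (cap 18, load 15): R1, R2, R4 — cost 2×13 + 10×2 + 3×11 = 79
  P2 (cap 10, load 9): R3 — cost 9×8 = 72
  Shipping 151, fixed 159 → total 310.
  Any other capacity-feasible assignment to {P1, P2} ships for at least 151.
Total demand is 24 and no other set of sites has combined capacity ≥ 24, so {P1, P2} is the only feasible choice of open sites. Minimum: 310.

310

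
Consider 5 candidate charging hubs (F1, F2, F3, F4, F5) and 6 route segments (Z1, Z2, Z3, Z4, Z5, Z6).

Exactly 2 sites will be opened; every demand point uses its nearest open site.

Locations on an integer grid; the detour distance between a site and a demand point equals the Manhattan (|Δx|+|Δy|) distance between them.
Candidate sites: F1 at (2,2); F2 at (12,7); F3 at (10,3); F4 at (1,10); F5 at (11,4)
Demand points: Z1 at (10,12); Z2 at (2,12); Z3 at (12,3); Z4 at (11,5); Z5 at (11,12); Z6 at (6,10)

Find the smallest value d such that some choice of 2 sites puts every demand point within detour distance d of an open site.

7

Open {F2, F4}.
  Farthest demand point is Z1 at detour distance 7 (to F2); all others are ≤ 7.
With {F4, F5} the worst case is 9.
With {F1, F2} the worst case is 10.
No size-2 selection achieves below 7.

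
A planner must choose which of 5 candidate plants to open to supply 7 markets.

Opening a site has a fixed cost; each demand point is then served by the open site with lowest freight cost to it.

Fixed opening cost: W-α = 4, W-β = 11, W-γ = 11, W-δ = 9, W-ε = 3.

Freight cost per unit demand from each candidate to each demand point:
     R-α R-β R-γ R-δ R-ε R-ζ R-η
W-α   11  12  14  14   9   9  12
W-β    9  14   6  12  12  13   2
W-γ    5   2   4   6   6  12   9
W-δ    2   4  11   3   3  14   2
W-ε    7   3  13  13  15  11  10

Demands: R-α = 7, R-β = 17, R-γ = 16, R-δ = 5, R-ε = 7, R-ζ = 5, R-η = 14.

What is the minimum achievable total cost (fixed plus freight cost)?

245

Open {W-α, W-γ, W-δ}: assign each demand point to its cheapest open site.
  R-α→W-δ 7×2=14, R-β→W-γ 17×2=34, R-γ→W-γ 16×4=64, R-δ→W-δ 5×3=15, R-ε→W-δ 7×3=21, R-ζ→W-α 5×9=45, R-η→W-δ 14×2=28
  freight cost 221, fixed 24 → total 245.
Compare {W-α, W-γ, W-δ, W-ε}: freight cost 221 + fixed 27 = 248.
Compare {W-γ, W-δ, W-ε}: freight cost 231 + fixed 23 = 254.
Compare {W-γ, W-δ}: freight cost 236 + fixed 20 = 256.
All other subsets cost ≥ 248. Minimum total cost: 245.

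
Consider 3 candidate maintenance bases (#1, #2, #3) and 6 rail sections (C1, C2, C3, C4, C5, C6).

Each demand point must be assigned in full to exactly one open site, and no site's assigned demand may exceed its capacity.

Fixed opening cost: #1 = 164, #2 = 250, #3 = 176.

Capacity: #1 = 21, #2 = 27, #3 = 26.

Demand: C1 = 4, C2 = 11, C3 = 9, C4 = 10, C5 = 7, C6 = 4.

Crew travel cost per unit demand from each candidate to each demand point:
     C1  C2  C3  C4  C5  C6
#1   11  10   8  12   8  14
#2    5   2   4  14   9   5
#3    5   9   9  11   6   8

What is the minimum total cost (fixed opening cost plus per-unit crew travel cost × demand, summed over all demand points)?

Open {#2, #3}; cheapest assignment that respects the capacities:
  #2 (cap 27, load 24): C2, C3, C6 — cost 11×2 + 9×4 + 4×5 = 78
  #3 (cap 26, load 21): C1, C4, C5 — cost 4×5 + 10×11 + 7×6 = 172
  Shipping 250, fixed 426 → total 676.
  Any other capacity-feasible assignment to {#2, #3} ships for at least 250.
Compare {#1, #2}: its best feasible assignment gives total 712.
Compare {#1, #3}: its best feasible assignment gives total 725.
Every other set of open sites that can feasibly serve all demand totals ≥ 712 even under its best assignment. Minimum: 676.

676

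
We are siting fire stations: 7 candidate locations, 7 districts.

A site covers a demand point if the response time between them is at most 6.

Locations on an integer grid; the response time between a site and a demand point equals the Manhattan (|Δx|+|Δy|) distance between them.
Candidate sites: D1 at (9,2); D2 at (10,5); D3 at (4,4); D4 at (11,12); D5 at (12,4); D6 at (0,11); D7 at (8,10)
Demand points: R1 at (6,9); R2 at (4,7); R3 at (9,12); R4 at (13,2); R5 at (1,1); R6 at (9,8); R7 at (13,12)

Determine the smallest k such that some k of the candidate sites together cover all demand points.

Coverage sets (demand points within 6 of each site):
  D1: {R4, R6}
  D2: {R4, R6}
  D3: {R2, R5}
  D4: {R3, R6, R7}
  D5: {R4}
  D6: {}
  D7: {R1, R3, R6}
No 3 sites suffice: every size-3 union leaves at least one demand point uncovered.
But {D1, D3, D4, D7} covers everything, so the minimum is 4.

4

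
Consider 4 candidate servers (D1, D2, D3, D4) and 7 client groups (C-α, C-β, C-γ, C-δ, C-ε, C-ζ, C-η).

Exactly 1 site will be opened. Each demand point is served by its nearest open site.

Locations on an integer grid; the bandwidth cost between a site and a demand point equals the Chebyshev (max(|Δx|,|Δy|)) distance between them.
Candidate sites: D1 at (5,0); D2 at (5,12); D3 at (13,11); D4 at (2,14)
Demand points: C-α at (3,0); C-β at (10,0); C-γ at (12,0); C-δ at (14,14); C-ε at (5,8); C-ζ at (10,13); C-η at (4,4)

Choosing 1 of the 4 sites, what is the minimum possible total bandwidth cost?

53

Open {D1}.
  C-α→D1 2, C-β→D1 5, C-γ→D1 7, C-δ→D1 14, C-ε→D1 8, C-ζ→D1 13, C-η→D1 4  ⇒ total 53.
Compare {D3}: total 56.
Compare {D2}: total 62.
No size-1 selection does better; minimum is 53.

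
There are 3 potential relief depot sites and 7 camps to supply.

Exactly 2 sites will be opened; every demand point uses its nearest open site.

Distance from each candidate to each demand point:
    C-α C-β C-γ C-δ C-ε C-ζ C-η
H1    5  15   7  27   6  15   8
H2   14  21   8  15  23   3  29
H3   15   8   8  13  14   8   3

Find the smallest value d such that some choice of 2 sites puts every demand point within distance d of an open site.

Open {H1, H3}.
  Farthest demand point is C-δ at distance 13 (to H3); all others are ≤ 13.
With {H2, H3} the worst case is 14.
With {H1, H2} the worst case is 15.
No size-2 selection achieves below 13.

13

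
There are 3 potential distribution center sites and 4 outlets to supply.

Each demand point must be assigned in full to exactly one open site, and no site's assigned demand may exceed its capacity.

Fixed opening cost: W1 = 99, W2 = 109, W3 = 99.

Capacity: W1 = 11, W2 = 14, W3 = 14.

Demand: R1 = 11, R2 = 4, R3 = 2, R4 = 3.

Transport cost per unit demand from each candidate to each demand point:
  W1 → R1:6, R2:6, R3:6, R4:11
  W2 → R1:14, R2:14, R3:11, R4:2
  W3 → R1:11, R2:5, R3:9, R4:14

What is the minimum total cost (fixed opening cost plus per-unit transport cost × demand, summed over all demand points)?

344

Open {W1, W3}; cheapest assignment that respects the capacities:
  W1 (cap 11, load 11): R1 — cost 11×6 = 66
  W3 (cap 14, load 9): R2, R3, R4 — cost 4×5 + 2×9 + 3×14 = 80
  Shipping 146, fixed 198 → total 344.
  Any other capacity-feasible assignment to {W1, W3} ships for at least 146.
Compare {W1, W2}: its best feasible assignment gives total 358.
Compare {W2, W3}: its best feasible assignment gives total 406.
Every other set of open sites that can feasibly serve all demand totals ≥ 358 even under its best assignment. Minimum: 344.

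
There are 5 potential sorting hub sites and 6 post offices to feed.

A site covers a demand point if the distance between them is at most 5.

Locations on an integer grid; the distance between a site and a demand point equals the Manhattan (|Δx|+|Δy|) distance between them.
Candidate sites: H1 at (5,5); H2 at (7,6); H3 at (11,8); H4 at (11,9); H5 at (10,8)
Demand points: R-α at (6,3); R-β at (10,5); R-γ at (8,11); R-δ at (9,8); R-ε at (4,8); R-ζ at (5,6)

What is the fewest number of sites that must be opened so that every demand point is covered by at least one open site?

2

Coverage sets (demand points within 5 of each site):
  H1: {R-α, R-β, R-ε, R-ζ}
  H2: {R-α, R-β, R-δ, R-ε, R-ζ}
  H3: {R-β, R-δ}
  H4: {R-β, R-γ, R-δ}
  H5: {R-β, R-γ, R-δ}
No single site covers all 6 demand points.
But {H1, H4} covers everything, so the minimum is 2.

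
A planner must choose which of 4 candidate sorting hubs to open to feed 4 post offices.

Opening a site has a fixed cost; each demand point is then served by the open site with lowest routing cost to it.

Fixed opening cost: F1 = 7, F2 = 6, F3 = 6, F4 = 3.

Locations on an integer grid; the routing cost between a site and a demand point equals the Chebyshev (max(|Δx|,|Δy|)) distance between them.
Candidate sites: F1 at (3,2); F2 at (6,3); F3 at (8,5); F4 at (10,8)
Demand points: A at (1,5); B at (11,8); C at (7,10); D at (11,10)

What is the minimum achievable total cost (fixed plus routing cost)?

18

Open {F4}: assign each demand point to its cheapest open site.
  A→F4 9, B→F4 1, C→F4 3, D→F4 2
  routing cost 15, fixed 3 → total 18.
Compare {F1, F4}: routing cost 9 + fixed 10 = 19.
Compare {F2, F4}: routing cost 11 + fixed 9 = 20.
Compare {F3, F4}: routing cost 13 + fixed 9 = 22.
All other subsets cost ≥ 19. Minimum total cost: 18.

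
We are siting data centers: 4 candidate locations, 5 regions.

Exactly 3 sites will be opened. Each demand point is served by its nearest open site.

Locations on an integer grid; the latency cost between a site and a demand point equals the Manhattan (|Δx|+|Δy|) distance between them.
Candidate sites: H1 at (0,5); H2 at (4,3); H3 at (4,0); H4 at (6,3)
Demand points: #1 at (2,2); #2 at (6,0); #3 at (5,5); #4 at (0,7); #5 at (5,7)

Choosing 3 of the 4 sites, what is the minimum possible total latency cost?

15

Open {H1, H2, H3}.
  #1→H2 3, #2→H3 2, #3→H2 3, #4→H1 2, #5→H2 5  ⇒ total 15.
Compare {H1, H2, H4}: total 16.
Compare {H1, H3, H4}: total 16.
No size-3 selection does better; minimum is 15.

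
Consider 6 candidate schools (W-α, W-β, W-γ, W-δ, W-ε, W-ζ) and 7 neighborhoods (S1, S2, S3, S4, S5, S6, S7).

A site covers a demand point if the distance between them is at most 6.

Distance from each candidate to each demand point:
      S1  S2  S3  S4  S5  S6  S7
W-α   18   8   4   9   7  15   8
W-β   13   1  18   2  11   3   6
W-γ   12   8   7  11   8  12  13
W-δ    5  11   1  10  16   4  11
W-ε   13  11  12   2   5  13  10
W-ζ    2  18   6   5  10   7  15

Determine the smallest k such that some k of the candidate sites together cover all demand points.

Coverage sets (demand points within 6 of each site):
  W-α: {S3}
  W-β: {S2, S4, S6, S7}
  W-γ: {}
  W-δ: {S1, S3, S6}
  W-ε: {S4, S5}
  W-ζ: {S1, S3, S4}
No 2 sites suffice: every size-2 union leaves at least one demand point uncovered.
But {W-β, W-δ, W-ε} covers everything, so the minimum is 3.

3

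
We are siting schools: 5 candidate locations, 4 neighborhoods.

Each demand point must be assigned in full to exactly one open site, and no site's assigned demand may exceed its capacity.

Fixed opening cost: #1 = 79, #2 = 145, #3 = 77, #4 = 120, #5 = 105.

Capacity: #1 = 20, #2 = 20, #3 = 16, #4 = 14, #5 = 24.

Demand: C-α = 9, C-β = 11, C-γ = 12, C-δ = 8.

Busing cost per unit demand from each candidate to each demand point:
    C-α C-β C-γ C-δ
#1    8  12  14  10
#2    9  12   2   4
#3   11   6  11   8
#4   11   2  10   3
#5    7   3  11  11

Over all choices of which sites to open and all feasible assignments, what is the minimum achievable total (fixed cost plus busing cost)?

402

Open {#2, #5}; cheapest assignment that respects the capacities:
  #2 (cap 20, load 20): C-γ, C-δ — cost 12×2 + 8×4 = 56
  #5 (cap 24, load 20): C-α, C-β — cost 9×7 + 11×3 = 96
  Shipping 152, fixed 250 → total 402.
  Any other capacity-feasible assignment to {#2, #5} ships for at least 152.
Compare {#2, #3, #5}: its best feasible assignment gives total 479.
Compare {#1, #2, #5}: its best feasible assignment gives total 481.
Every other set of open sites that can feasibly serve all demand totals ≥ 479 even under its best assignment. Minimum: 402.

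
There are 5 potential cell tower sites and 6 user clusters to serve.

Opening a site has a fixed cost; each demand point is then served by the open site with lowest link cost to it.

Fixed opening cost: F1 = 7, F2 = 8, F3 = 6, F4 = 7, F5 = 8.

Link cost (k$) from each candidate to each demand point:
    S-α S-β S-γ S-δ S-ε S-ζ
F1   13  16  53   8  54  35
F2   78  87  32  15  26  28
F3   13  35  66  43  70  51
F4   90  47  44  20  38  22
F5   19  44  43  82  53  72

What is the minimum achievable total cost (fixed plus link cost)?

Open {F1, F2}: assign each demand point to its cheapest open site.
  S-α→F1 13, S-β→F1 16, S-γ→F2 32, S-δ→F1 8, S-ε→F2 26, S-ζ→F2 28
  link cost 123, fixed 15 → total 138.
Compare {F1, F2, F4}: link cost 117 + fixed 22 = 139.
Compare {F1, F2, F3}: link cost 123 + fixed 21 = 144.
Compare {F1, F2, F3, F4}: link cost 117 + fixed 28 = 145.
All other subsets cost ≥ 139. Minimum total cost: 138.

138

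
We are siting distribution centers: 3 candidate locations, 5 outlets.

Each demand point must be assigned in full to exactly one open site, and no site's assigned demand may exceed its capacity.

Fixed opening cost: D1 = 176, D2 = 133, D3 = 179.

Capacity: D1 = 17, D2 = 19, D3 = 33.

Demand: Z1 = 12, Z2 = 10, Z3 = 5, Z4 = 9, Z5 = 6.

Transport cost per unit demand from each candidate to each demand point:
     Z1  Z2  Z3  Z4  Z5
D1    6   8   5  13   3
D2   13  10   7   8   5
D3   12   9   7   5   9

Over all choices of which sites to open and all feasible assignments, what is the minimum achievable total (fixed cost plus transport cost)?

641

Open {D1, D3}; cheapest assignment that respects the capacities:
  D1 (cap 17, load 17): Z1, Z3 — cost 12×6 + 5×5 = 97
  D3 (cap 33, load 25): Z2, Z4, Z5 — cost 10×9 + 9×5 + 6×9 = 189
  Shipping 286, fixed 355 → total 641.
  Any other capacity-feasible assignment to {D1, D3} ships for at least 286.
Compare {D2, D3}: its best feasible assignment gives total 656.
Compare {D1, D2, D3}: its best feasible assignment gives total 750.
Every other set of open sites that can feasibly serve all demand totals ≥ 656 even under its best assignment. Minimum: 641.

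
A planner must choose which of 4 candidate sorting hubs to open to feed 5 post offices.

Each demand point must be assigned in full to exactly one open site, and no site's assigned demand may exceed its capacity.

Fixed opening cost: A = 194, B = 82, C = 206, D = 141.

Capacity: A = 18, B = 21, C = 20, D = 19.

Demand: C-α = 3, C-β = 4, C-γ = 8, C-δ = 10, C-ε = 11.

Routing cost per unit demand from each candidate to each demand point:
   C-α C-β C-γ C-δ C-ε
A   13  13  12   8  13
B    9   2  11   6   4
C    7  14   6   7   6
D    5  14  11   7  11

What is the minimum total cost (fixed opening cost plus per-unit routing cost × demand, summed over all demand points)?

460

Open {B, D}; cheapest assignment that respects the capacities:
  B (cap 21, load 18): C-α, C-β, C-ε — cost 3×9 + 4×2 + 11×4 = 79
  D (cap 19, load 18): C-γ, C-δ — cost 8×11 + 10×7 = 158
  Shipping 237, fixed 223 → total 460.
  Any other capacity-feasible assignment to {B, D} ships for at least 237.
Compare {B, C}: its best feasible assignment gives total 485.
Compare {A, B}: its best feasible assignment gives total 531.
Every other set of open sites that can feasibly serve all demand totals ≥ 485 even under its best assignment. Minimum: 460.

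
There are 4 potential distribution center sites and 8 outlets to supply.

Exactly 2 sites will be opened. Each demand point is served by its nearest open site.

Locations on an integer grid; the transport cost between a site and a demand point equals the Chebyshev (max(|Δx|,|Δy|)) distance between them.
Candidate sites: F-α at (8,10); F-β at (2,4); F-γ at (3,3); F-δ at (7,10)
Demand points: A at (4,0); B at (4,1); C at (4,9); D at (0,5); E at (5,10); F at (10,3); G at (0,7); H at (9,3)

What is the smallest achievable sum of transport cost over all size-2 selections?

30

Open {F-γ, F-δ}.
  A→F-γ 3, B→F-γ 2, C→F-δ 3, D→F-γ 3, E→F-δ 2, F→F-γ 7, G→F-γ 4, H→F-γ 6  ⇒ total 30.
Compare {F-β, F-δ}: total 31.
Compare {F-α, F-γ}: total 32.
No size-2 selection does better; minimum is 30.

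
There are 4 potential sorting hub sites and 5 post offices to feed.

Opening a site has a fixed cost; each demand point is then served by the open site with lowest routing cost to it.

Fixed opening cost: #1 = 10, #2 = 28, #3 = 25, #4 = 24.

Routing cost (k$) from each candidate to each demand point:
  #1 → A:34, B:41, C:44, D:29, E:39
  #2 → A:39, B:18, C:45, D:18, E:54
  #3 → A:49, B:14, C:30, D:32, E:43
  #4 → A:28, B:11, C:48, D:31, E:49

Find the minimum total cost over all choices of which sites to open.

181

Open {#1, #3}: assign each demand point to its cheapest open site.
  A→#1 34, B→#3 14, C→#3 30, D→#1 29, E→#1 39
  routing cost 146, fixed 35 → total 181.
Compare {#1, #4}: routing cost 151 + fixed 34 = 185.
Compare {#4}: routing cost 167 + fixed 24 = 191.
Compare {#1, #2}: routing cost 153 + fixed 38 = 191.
All other subsets cost ≥ 185. Minimum total cost: 181.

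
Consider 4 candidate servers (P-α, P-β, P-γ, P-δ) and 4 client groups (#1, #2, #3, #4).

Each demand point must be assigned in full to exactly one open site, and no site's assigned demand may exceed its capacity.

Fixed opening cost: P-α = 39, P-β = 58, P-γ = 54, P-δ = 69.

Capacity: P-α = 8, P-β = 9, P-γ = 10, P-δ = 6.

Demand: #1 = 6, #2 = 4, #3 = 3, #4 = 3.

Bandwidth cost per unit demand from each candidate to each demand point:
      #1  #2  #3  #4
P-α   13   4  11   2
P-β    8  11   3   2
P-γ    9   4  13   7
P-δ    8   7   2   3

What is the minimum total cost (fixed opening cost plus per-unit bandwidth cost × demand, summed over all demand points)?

Open {P-α, P-β}; cheapest assignment that respects the capacities:
  P-α (cap 8, load 7): #2, #4 — cost 4×4 + 3×2 = 22
  P-β (cap 9, load 9): #1, #3 — cost 6×8 + 3×3 = 57
  Shipping 79, fixed 97 → total 176.
  Any other capacity-feasible assignment to {P-α, P-β} ships for at least 79.
Compare {P-β, P-γ}: its best feasible assignment gives total 197.
Compare {P-α, P-γ}: its best feasible assignment gives total 202.
Every other set of open sites that can feasibly serve all demand totals ≥ 197 even under its best assignment. Minimum: 176.

176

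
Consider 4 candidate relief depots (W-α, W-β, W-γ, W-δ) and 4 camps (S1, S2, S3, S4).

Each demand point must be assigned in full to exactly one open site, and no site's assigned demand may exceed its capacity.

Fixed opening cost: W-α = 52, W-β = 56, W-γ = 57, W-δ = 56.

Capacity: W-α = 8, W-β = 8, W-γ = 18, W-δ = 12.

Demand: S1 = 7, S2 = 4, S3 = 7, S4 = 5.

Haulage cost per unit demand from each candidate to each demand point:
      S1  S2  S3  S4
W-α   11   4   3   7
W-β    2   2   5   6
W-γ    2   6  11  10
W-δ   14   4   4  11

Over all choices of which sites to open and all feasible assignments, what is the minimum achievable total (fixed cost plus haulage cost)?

218

Open {W-α, W-γ}; cheapest assignment that respects the capacities:
  W-α (cap 8, load 7): S3 — cost 7×3 = 21
  W-γ (cap 18, load 16): S1, S2, S4 — cost 7×2 + 4×6 + 5×10 = 88
  Shipping 109, fixed 109 → total 218.
  Any other capacity-feasible assignment to {W-α, W-γ} ships for at least 109.
Compare {W-γ, W-δ}: its best feasible assignment gives total 221.
Compare {W-β, W-γ}: its best feasible assignment gives total 236.
Every other set of open sites that can feasibly serve all demand totals ≥ 221 even under its best assignment. Minimum: 218.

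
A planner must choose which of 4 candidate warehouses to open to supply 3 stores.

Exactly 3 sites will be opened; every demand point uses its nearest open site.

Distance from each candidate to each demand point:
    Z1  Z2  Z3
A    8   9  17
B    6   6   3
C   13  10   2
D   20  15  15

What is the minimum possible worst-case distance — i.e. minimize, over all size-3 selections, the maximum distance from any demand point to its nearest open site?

Open {A, B, C}.
  Farthest demand point is Z1 at distance 6 (to B); all others are ≤ 6.
With {A, B, D} the worst case is 6.
With {B, C, D} the worst case is 6.
No size-3 selection achieves below 6.

6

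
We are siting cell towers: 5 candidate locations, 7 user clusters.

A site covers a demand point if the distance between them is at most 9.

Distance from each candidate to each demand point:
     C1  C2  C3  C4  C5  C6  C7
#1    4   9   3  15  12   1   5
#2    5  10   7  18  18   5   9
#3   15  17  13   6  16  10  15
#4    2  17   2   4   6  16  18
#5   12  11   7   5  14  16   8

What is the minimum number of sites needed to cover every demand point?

Coverage sets (demand points within 9 of each site):
  #1: {C1, C2, C3, C6, C7}
  #2: {C1, C3, C6, C7}
  #3: {C4}
  #4: {C1, C3, C4, C5}
  #5: {C3, C4, C7}
No single site covers all 7 demand points.
But {#1, #4} covers everything, so the minimum is 2.

2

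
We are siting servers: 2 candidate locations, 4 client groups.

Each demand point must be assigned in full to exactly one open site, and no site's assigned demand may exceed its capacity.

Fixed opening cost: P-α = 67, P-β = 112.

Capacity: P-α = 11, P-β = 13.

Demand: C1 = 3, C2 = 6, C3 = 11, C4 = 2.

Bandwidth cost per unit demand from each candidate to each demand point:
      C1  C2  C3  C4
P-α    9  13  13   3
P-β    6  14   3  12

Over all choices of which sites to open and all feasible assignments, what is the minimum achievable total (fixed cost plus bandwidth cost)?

323

Open {P-α, P-β}; cheapest assignment that respects the capacities:
  P-α (cap 11, load 11): C1, C2, C4 — cost 3×9 + 6×13 + 2×3 = 111
  P-β (cap 13, load 11): C3 — cost 11×3 = 33
  Shipping 144, fixed 179 → total 323.
  Any other capacity-feasible assignment to {P-α, P-β} ships for at least 144.
Total demand is 22 and no other set of sites has combined capacity ≥ 22, so {P-α, P-β} is the only feasible choice of open sites. Minimum: 323.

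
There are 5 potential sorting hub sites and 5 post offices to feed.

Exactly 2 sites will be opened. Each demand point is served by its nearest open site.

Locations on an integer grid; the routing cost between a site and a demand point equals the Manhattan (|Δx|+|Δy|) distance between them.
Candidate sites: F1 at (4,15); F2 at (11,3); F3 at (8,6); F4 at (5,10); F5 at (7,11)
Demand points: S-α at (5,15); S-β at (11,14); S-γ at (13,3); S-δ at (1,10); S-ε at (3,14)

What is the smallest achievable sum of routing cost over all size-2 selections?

21

Open {F1, F2}.
  S-α→F1 1, S-β→F1 8, S-γ→F2 2, S-δ→F1 8, S-ε→F1 2  ⇒ total 21.
Compare {F1, F3}: total 27.
Compare {F2, F4}: total 27.
No size-2 selection does better; minimum is 21.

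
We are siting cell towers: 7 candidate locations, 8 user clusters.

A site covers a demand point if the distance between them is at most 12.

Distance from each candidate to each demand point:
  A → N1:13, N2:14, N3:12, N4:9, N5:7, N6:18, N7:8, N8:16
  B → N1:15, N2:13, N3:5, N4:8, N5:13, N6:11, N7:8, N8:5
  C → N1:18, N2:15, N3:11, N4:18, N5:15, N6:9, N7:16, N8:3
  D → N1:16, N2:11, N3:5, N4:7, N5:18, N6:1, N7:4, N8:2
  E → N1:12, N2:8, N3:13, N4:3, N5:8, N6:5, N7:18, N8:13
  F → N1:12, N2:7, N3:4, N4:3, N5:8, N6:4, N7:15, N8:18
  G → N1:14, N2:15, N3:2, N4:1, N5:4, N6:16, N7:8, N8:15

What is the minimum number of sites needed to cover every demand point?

2

Coverage sets (demand points within 12 of each site):
  A: {N3, N4, N5, N7}
  B: {N3, N4, N6, N7, N8}
  C: {N3, N6, N8}
  D: {N2, N3, N4, N6, N7, N8}
  E: {N1, N2, N4, N5, N6}
  F: {N1, N2, N3, N4, N5, N6}
  G: {N3, N4, N5, N7}
No single site covers all 8 demand points.
But {B, E} covers everything, so the minimum is 2.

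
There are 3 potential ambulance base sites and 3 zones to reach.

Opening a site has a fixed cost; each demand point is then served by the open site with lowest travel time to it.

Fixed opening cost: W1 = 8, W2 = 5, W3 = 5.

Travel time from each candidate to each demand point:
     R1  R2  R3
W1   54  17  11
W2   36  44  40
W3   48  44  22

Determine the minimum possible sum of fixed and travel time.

77

Open {W1, W2}: assign each demand point to its cheapest open site.
  R1→W2 36, R2→W1 17, R3→W1 11
  travel time 64, fixed 13 → total 77.
Compare {W1, W2, W3}: travel time 64 + fixed 18 = 82.
Compare {W1, W3}: travel time 76 + fixed 13 = 89.
Compare {W1}: travel time 82 + fixed 8 = 90.
All other subsets cost ≥ 82. Minimum total cost: 77.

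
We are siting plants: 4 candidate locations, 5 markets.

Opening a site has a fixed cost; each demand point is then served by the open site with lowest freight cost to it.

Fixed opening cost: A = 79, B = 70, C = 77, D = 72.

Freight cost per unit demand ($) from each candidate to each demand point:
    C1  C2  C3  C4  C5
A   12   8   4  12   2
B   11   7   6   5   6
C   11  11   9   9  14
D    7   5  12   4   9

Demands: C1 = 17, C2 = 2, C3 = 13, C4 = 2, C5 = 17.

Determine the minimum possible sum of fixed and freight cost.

Open {A, D}: assign each demand point to its cheapest open site.
  C1→D 17×7=119, C2→D 2×5=10, C3→A 13×4=52, C4→D 2×4=8, C5→A 17×2=34
  freight cost 223, fixed 151 → total 374.
Compare {A}: freight cost 330 + fixed 79 = 409.
Compare {A, B, D}: freight cost 223 + fixed 221 = 444.
Compare {A, B}: freight cost 297 + fixed 149 = 446.
All other subsets cost ≥ 409. Minimum total cost: 374.

374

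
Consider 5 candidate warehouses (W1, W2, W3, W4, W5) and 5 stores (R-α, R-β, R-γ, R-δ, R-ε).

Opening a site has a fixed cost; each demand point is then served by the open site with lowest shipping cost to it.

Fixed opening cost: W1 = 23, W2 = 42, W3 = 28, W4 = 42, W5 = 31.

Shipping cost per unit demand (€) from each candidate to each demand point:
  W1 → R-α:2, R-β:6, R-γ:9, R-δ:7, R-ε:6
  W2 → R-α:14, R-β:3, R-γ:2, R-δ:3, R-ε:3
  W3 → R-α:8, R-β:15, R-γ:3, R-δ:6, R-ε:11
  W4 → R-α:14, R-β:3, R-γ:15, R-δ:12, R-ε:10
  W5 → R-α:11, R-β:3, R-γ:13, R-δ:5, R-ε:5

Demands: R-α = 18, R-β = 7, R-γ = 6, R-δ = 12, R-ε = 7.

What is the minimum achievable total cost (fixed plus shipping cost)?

Open {W1, W2}: assign each demand point to its cheapest open site.
  R-α→W1 18×2=36, R-β→W2 7×3=21, R-γ→W2 6×2=12, R-δ→W2 12×3=36, R-ε→W2 7×3=21
  shipping cost 126, fixed 65 → total 191.
Compare {W1, W2, W3}: shipping cost 126 + fixed 93 = 219.
Compare {W1, W2, W5}: shipping cost 126 + fixed 96 = 222.
Compare {W1, W2, W4}: shipping cost 126 + fixed 107 = 233.
All other subsets cost ≥ 219. Minimum total cost: 191.

191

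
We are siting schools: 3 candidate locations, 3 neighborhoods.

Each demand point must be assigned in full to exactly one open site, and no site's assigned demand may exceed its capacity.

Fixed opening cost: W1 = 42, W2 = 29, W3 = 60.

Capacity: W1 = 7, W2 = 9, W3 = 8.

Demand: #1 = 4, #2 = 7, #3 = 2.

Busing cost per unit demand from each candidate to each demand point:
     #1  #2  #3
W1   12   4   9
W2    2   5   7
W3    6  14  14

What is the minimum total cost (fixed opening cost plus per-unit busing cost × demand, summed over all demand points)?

121

Open {W1, W2}; cheapest assignment that respects the capacities:
  W1 (cap 7, load 7): #2 — cost 7×4 = 28
  W2 (cap 9, load 6): #1, #3 — cost 4×2 + 2×7 = 22
  Shipping 50, fixed 71 → total 121.
  Any other capacity-feasible assignment to {W1, W2} ships for at least 50.
Compare {W2, W3}: its best feasible assignment gives total 162.
Compare {W1, W2, W3}: its best feasible assignment gives total 181.
Every other set of open sites that can feasibly serve all demand totals ≥ 162 even under its best assignment. Minimum: 121.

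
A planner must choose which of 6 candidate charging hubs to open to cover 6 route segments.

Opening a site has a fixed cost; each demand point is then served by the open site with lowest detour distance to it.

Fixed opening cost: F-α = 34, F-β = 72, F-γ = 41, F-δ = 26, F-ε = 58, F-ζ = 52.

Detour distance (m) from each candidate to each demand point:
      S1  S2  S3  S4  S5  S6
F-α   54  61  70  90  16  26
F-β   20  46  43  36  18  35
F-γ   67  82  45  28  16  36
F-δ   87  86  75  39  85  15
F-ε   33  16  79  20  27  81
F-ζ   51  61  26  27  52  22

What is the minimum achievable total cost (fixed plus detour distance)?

Open {F-ε, F-ζ}: assign each demand point to its cheapest open site.
  S1→F-ε 33, S2→F-ε 16, S3→F-ζ 26, S4→F-ε 20, S5→F-ε 27, S6→F-ζ 22
  detour distance 144, fixed 110 → total 254.
Compare {F-γ, F-ε}: detour distance 166 + fixed 99 = 265.
Compare {F-β}: detour distance 198 + fixed 72 = 270.
Compare {F-δ, F-ε}: detour distance 186 + fixed 84 = 270.
All other subsets cost ≥ 265. Minimum total cost: 254.

254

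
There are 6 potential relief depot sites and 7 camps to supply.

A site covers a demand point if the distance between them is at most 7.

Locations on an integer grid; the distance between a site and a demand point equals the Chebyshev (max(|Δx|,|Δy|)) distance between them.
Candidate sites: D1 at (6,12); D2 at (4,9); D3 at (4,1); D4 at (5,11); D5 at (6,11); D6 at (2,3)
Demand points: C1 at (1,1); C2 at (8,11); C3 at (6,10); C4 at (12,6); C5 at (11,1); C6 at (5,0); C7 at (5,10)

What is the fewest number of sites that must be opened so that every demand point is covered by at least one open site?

2

Coverage sets (demand points within 7 of each site):
  D1: {C2, C3, C4, C7}
  D2: {C2, C3, C7}
  D3: {C1, C5, C6}
  D4: {C2, C3, C4, C7}
  D5: {C2, C3, C4, C7}
  D6: {C1, C3, C6, C7}
No single site covers all 7 demand points.
But {D1, D3} covers everything, so the minimum is 2.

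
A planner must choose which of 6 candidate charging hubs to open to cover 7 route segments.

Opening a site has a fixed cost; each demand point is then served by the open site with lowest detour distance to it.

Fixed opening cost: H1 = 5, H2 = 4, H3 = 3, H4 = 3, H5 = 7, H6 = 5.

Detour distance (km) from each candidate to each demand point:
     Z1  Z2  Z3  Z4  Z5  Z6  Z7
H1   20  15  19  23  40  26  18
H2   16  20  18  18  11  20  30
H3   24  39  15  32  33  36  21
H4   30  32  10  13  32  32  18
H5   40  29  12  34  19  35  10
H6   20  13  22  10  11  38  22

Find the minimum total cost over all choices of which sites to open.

Open {H2, H5, H6}: assign each demand point to its cheapest open site.
  Z1→H2 16, Z2→H6 13, Z3→H5 12, Z4→H6 10, Z5→H2 11, Z6→H2 20, Z7→H5 10
  detour distance 92, fixed 16 → total 108.
Compare {H2, H4, H5, H6}: detour distance 90 + fixed 19 = 109.
Compare {H2, H4, H6}: detour distance 98 + fixed 12 = 110.
Compare {H2, H3, H5, H6}: detour distance 92 + fixed 19 = 111.
All other subsets cost ≥ 109. Minimum total cost: 108.

108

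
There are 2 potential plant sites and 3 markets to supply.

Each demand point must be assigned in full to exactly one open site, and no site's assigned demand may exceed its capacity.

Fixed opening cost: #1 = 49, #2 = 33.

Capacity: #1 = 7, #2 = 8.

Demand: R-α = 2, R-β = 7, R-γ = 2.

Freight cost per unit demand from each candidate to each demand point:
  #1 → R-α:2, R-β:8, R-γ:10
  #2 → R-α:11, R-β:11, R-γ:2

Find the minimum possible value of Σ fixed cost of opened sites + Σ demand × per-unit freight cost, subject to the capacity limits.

Open {#1, #2}; cheapest assignment that respects the capacities:
  #1 (cap 7, load 7): R-β — cost 7×8 = 56
  #2 (cap 8, load 4): R-α, R-γ — cost 2×11 + 2×2 = 26
  Shipping 82, fixed 82 → total 164.
  Any other capacity-feasible assignment to {#1, #2} ships for at least 82.
Total demand is 11 and no other set of sites has combined capacity ≥ 11, so {#1, #2} is the only feasible choice of open sites. Minimum: 164.

164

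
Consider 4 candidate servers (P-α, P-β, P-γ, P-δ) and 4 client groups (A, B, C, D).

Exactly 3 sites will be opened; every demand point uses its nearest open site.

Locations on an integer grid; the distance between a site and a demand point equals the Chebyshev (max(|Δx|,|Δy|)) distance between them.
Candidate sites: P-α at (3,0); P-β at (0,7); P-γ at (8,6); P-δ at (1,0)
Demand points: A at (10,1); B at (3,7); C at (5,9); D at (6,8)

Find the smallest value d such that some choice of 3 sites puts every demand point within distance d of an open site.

5

Open {P-α, P-β, P-γ}.
  Farthest demand point is A at distance 5 (to P-γ); all others are ≤ 5.
With {P-α, P-γ, P-δ} the worst case is 5.
With {P-β, P-γ, P-δ} the worst case is 5.
No size-3 selection achieves below 5.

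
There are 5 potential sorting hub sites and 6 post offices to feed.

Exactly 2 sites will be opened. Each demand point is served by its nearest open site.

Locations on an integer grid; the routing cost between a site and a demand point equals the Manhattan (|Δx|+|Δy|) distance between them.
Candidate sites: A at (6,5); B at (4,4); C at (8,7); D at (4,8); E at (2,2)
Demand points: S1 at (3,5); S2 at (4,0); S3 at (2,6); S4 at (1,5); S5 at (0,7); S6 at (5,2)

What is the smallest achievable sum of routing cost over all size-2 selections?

Open {B, D}.
  S1→B 2, S2→B 4, S3→B 4, S4→B 4, S5→D 5, S6→B 3  ⇒ total 22.
Compare {A, B}: total 24.
Compare {B, C}: total 24.
No size-2 selection does better; minimum is 22.

22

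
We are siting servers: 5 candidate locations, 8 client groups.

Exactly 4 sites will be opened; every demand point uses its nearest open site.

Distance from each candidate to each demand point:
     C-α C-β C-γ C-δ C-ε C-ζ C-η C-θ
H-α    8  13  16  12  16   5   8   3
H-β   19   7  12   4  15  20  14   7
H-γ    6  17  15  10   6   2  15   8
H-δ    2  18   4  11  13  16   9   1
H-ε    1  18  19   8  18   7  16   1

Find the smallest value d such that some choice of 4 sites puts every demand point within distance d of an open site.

8

Open {H-α, H-β, H-γ, H-δ}.
  Farthest demand point is C-η at distance 8 (to H-α); all others are ≤ 8.
With {H-β, H-γ, H-δ, H-ε} the worst case is 9.
With {H-α, H-β, H-γ, H-ε} the worst case is 12.
No size-4 selection achieves below 8.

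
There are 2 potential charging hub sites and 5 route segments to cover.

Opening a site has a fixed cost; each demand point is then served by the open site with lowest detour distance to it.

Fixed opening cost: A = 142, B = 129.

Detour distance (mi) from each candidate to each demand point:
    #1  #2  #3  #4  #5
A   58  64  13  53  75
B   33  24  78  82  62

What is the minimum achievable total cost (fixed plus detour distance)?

Open {A}: assign each demand point to its cheapest open site.
  #1→A 58, #2→A 64, #3→A 13, #4→A 53, #5→A 75
  detour distance 263, fixed 142 → total 405.
Compare {B}: detour distance 279 + fixed 129 = 408.
Compare {A, B}: detour distance 185 + fixed 271 = 456.

405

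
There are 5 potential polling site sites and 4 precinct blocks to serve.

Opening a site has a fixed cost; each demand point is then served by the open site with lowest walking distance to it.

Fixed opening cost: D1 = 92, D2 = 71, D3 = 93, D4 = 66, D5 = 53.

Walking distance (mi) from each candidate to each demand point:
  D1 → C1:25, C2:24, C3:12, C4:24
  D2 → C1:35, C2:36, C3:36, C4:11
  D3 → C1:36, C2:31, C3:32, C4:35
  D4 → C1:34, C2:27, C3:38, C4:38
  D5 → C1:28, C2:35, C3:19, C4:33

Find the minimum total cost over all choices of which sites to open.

Open {D5}: assign each demand point to its cheapest open site.
  C1→D5 28, C2→D5 35, C3→D5 19, C4→D5 33
  walking distance 115, fixed 53 → total 168.
Compare {D1}: walking distance 85 + fixed 92 = 177.
Compare {D2}: walking distance 118 + fixed 71 = 189.
Compare {D4}: walking distance 137 + fixed 66 = 203.
All other subsets cost ≥ 177. Minimum total cost: 168.

168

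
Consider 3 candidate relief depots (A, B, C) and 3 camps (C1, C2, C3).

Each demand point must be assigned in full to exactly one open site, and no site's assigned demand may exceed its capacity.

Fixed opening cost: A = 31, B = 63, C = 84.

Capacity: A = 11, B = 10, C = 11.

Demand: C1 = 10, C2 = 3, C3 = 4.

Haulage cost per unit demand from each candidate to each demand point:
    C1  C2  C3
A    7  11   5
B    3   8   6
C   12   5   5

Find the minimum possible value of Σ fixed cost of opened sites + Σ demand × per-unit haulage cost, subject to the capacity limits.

Open {A, B}; cheapest assignment that respects the capacities:
  A (cap 11, load 7): C2, C3 — cost 3×11 + 4×5 = 53
  B (cap 10, load 10): C1 — cost 10×3 = 30
  Shipping 83, fixed 94 → total 177.
  Any other capacity-feasible assignment to {A, B} ships for at least 83.
Compare {B, C}: its best feasible assignment gives total 212.
Compare {A, C}: its best feasible assignment gives total 220.
Every other set of open sites that can feasibly serve all demand totals ≥ 212 even under its best assignment. Minimum: 177.

177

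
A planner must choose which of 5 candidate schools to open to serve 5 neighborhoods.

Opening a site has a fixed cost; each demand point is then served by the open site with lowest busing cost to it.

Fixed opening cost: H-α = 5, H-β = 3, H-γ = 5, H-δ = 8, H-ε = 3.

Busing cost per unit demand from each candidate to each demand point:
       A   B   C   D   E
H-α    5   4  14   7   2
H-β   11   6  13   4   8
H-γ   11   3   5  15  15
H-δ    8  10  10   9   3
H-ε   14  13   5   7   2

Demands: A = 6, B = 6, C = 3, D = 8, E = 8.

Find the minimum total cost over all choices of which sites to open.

Open {H-α, H-β, H-γ}: assign each demand point to its cheapest open site.
  A→H-α 6×5=30, B→H-γ 6×3=18, C→H-γ 3×5=15, D→H-β 8×4=32, E→H-α 8×2=16
  busing cost 111, fixed 13 → total 124.
Compare {H-α, H-β, H-γ, H-ε}: busing cost 111 + fixed 16 = 127.
Compare {H-α, H-β, H-ε}: busing cost 117 + fixed 11 = 128.
Compare {H-α, H-β, H-γ, H-δ}: busing cost 111 + fixed 21 = 132.
All other subsets cost ≥ 127. Minimum total cost: 124.

124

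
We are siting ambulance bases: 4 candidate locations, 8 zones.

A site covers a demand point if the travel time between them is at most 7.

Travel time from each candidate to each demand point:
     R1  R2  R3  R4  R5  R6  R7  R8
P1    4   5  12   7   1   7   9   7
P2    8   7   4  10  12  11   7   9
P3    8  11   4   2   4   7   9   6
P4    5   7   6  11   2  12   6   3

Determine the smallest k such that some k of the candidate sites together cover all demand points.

2

Coverage sets (demand points within 7 of each site):
  P1: {R1, R2, R4, R5, R6, R8}
  P2: {R2, R3, R7}
  P3: {R3, R4, R5, R6, R8}
  P4: {R1, R2, R3, R5, R7, R8}
No single site covers all 8 demand points.
But {P1, P2} covers everything, so the minimum is 2.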